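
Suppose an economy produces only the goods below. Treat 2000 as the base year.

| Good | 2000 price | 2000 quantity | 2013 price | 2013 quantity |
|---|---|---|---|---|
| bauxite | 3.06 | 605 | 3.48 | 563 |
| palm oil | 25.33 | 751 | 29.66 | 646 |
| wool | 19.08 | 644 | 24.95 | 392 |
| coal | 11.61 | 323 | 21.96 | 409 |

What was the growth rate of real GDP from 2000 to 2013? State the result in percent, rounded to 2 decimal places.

-17.87%

Real GDP 2000 = Nominal GDP 2000 = 3.06·605 + 25.33·751 + 19.08·644 + 11.61·323 = 36911.68.
Real GDP 2013 (at 2000 prices) = 3.06·563 + 25.33·646 + 19.08·392 + 11.61·409 = 30313.81.
Real growth = 30313.81/36911.68 − 1 = -0.1787.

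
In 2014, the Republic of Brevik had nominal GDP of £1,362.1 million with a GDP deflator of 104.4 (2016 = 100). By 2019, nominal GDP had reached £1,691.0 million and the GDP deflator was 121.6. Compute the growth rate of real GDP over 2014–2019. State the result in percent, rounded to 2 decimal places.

6.59%

Deflate each year: 2014 → 1362.1/1.044 = 1304.69; 2019 → 1691.0/1.216 = 1390.63.
So real GDP changed by 1390.63/1304.69 − 1 = 0.0659, i.e. 6.59%.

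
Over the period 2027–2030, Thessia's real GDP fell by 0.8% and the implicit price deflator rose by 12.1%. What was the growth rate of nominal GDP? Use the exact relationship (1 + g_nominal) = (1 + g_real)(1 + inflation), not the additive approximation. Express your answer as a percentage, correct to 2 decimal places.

(1 + g_nom) = (1 + g_real)(1 + π) = 0.9920 × 1.1210 = 1.11203.

11.20%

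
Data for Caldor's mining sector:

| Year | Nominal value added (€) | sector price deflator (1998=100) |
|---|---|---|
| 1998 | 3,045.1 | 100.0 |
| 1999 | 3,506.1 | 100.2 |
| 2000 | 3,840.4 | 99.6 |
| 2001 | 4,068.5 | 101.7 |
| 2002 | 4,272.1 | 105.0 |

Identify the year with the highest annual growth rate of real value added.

1999: real = 3506.1/1.002 = 3499.10; growth vs 1998 (3045.10) = 14.91%.
2000: real = 3840.4/0.996 = 3855.82; growth vs 1999 (3499.10) = 10.19%.
2001: real = 4068.5/1.017 = 4000.49; growth vs 2000 (3855.82) = 3.75%.
2002: real = 4272.1/1.050 = 4068.67; growth vs 2001 (4000.49) = 1.70%.

1999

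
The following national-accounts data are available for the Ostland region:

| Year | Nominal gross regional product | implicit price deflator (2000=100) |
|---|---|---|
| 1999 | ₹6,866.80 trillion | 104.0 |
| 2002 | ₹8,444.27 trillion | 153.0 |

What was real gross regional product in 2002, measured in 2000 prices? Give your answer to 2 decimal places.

₹5,519.13 trillion

Real gross regional product = Nominal / (implicit price deflator/100) = 8444.27 / 1.530 = 5519.13.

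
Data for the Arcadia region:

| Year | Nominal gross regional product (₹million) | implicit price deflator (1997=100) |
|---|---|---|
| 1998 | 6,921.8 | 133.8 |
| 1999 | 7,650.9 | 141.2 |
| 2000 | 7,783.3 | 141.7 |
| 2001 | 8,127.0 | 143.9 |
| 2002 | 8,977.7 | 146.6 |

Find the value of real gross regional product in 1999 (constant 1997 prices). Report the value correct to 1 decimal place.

Real gross regional product 1999 = 7650.9 / 1.412 = 5418.48.

₹5,418.5 million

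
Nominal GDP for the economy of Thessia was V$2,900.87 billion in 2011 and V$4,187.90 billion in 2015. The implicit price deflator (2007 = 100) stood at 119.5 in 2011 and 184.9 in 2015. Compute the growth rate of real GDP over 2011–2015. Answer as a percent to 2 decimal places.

-6.70%

Real GDP 2011 = 2900.87 / 1.195 = 2427.51.
Real GDP 2015 = 4187.90 / 1.849 = 2264.95.
Real growth = 2264.95 / 2427.51 − 1 = -0.0670.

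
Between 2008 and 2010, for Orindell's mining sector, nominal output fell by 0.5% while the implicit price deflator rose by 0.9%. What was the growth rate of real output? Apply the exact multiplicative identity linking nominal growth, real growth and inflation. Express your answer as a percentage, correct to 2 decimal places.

-1.39%

(1 + g_nom) = (1 + g_real)(1 + π), so g_real = 0.9950 / 1.0090 − 1 = -0.01388.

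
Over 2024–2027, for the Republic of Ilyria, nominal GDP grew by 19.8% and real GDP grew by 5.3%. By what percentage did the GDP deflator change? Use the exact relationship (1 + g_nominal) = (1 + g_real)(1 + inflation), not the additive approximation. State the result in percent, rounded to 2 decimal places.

(1 + g_nom) = (1 + g_real)(1 + π), so π = 1.1980 / 1.0530 − 1 = 0.13770.

13.77%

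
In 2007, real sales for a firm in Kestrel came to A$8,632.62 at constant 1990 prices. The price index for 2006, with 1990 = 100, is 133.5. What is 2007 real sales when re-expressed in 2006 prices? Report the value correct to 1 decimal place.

Real sales in 2006 prices = Real sales in 1990 prices × (P_2006/P_1990) = 8632.62 × 1.335 = 11524.55.

A$11,524.5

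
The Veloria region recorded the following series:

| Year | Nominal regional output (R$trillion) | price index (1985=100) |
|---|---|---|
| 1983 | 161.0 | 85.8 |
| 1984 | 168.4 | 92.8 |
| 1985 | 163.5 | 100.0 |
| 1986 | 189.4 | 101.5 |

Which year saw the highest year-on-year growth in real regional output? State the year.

1986

1984: real = 168.4/0.928 = 181.47; growth vs 1983 (187.65) = -3.29%.
1985: real = 163.5/1.000 = 163.50; growth vs 1984 (181.47) = -9.90%.
1986: real = 189.4/1.015 = 186.60; growth vs 1985 (163.50) = 14.13%.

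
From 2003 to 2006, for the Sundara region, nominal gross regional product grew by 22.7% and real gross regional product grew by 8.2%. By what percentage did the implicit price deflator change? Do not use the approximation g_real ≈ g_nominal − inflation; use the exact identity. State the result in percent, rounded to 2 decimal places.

13.40%

(1 + g_nom) = (1 + g_real)(1 + π), so π = 1.2270 / 1.0820 − 1 = 0.13401.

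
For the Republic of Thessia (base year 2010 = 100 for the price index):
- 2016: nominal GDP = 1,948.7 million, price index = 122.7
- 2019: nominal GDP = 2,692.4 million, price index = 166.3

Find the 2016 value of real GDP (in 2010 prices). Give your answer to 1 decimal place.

Real GDP = Nominal / (price index/100) = 1948.7 / 1.227 = 1588.18.

1,588.2 million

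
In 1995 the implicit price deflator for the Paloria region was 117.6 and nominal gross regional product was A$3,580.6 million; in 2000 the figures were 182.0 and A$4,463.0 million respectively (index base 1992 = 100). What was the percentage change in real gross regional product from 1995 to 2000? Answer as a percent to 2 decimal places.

Deflate each year: 1995 → 3580.6/1.176 = 3044.73; 2000 → 4463.0/1.820 = 2452.20.
So real gross regional product changed by 2452.20/3044.73 − 1 = -0.1946, i.e. -19.46%.

-19.46%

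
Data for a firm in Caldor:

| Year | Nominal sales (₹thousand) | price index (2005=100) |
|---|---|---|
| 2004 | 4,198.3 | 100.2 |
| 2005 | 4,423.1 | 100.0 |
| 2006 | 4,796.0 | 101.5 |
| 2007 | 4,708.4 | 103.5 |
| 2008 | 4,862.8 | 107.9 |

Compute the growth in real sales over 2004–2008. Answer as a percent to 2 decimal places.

Real sales 2004 = 4198.3/1.002 = 4189.92.
Real sales 2008 = 4862.8/1.079 = 4506.77.
Change = 4506.77/4189.92 − 1 = 0.0756.

7.56%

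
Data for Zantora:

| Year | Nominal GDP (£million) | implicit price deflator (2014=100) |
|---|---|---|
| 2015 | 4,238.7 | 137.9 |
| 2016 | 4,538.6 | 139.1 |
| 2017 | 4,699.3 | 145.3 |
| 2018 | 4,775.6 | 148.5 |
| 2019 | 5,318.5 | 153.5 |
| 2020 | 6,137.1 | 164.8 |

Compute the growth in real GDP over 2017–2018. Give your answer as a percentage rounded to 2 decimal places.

Real GDP 2017 = 4699.3/1.453 = 3234.21.
Real GDP 2018 = 4775.6/1.485 = 3215.89.
Change = 3215.89/3234.21 − 1 = -0.0057.

-0.57%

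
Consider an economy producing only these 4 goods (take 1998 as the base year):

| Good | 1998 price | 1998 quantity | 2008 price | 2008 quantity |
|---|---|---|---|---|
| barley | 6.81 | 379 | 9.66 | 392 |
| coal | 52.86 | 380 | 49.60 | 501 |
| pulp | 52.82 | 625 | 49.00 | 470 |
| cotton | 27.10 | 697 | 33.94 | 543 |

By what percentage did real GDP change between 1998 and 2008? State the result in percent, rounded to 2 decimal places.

-7.88%

Real GDP 1998 = Nominal GDP 1998 = 6.81·379 + 52.86·380 + 52.82·625 + 27.10·697 = 74568.99.
Real GDP 2008 (at 1998 prices) = 6.81·392 + 52.86·501 + 52.82·470 + 27.10·543 = 68693.08.
Real growth = 68693.08/74568.99 − 1 = -0.0788.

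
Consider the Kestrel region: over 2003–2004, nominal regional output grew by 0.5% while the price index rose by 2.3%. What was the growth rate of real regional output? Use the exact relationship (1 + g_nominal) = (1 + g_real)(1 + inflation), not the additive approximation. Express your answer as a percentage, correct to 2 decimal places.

-1.76%

(1 + g_nom) = (1 + g_real)(1 + π), so g_real = 1.0050 / 1.0230 − 1 = -0.01760.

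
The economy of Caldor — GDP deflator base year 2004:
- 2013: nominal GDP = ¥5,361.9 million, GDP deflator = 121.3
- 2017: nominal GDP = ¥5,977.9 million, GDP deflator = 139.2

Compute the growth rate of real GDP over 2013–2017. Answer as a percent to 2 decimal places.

Real GDP 2013 = 5361.9 / 1.213 = 4420.36.
Real GDP 2017 = 5977.9 / 1.392 = 4294.47.
Real growth = 4294.47 / 4420.36 − 1 = -0.0285.

-2.85%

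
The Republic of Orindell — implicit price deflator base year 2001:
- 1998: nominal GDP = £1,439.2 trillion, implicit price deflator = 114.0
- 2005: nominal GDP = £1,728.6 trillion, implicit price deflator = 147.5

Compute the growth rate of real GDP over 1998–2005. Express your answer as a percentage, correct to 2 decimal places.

-7.17%

Real GDP 1998 = 1439.2 / 1.140 = 1262.46.
Real GDP 2005 = 1728.6 / 1.475 = 1171.93.
Real growth = 1171.93 / 1262.46 − 1 = -0.0717.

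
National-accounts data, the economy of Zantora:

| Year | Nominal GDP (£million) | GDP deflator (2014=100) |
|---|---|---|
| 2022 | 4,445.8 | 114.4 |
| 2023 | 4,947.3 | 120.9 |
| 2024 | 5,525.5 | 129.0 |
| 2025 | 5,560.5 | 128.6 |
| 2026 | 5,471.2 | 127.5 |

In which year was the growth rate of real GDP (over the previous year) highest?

2023

2023: real = 4947.3/1.209 = 4092.06; growth vs 2022 (3886.19) = 5.30%.
2024: real = 5525.5/1.290 = 4283.33; growth vs 2023 (4092.06) = 4.67%.
2025: real = 5560.5/1.286 = 4323.87; growth vs 2024 (4283.33) = 0.95%.
2026: real = 5471.2/1.275 = 4291.14; growth vs 2025 (4323.87) = -0.76%.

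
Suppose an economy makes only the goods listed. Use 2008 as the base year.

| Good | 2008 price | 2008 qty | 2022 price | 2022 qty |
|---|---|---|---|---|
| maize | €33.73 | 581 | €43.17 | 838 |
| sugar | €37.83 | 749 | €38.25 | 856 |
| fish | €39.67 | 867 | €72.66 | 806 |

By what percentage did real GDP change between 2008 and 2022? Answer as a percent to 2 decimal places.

Real GDP 2008 = Nominal GDP 2008 = 33.73·581 + 37.83·749 + 39.67·867 = 82325.69.
Real GDP 2022 (at 2008 prices) = 33.73·838 + 37.83·856 + 39.67·806 = 92622.24.
Real growth = 92622.24/82325.69 − 1 = 0.1251.

12.51%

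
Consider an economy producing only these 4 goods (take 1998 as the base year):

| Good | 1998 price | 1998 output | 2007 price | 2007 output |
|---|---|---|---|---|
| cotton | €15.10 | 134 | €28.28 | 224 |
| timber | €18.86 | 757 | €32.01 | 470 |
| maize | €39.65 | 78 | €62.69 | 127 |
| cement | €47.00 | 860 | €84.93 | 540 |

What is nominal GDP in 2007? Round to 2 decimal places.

Nominal GDP 2007 = Σ (p_2007 × q_2007) = 28.28·224 + 32.01·470 + 62.69·127 + 84.93·540 = 75203.25.

€75203.25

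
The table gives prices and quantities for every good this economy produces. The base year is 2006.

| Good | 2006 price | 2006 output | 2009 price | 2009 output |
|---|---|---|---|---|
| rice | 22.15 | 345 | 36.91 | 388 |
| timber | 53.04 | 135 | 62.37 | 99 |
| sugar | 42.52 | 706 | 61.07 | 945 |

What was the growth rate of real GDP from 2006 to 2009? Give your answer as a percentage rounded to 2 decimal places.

Real GDP 2006 = Nominal GDP 2006 = 22.15·345 + 53.04·135 + 42.52·706 = 44821.27.
Real GDP 2009 (at 2006 prices) = 22.15·388 + 53.04·99 + 42.52·945 = 54026.56.
Real growth = 54026.56/44821.27 − 1 = 0.2054.

20.54%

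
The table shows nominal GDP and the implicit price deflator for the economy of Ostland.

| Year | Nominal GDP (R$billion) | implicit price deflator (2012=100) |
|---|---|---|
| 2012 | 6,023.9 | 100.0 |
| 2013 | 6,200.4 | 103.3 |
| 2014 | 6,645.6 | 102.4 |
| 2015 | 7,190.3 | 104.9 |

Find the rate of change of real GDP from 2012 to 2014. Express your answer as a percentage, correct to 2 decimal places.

Real GDP 2012 = 6023.9/1.000 = 6023.90.
Real GDP 2014 = 6645.6/1.024 = 6489.84.
Change = 6489.84/6023.90 − 1 = 0.0773.

7.73%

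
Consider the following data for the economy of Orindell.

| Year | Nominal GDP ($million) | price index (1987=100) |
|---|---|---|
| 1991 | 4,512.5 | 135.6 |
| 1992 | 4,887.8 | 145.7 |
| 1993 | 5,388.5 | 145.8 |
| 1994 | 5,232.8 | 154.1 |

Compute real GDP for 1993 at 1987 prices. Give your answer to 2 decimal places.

$3,695.82 million

Real GDP 1993 = 5388.5 / 1.458 = 3695.82.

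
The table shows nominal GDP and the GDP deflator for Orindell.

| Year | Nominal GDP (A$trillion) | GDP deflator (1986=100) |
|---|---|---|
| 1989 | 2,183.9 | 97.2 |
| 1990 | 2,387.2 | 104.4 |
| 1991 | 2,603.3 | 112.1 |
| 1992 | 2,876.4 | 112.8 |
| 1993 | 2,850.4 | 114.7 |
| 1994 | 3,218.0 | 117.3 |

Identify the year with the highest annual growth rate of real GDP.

1990: real = 2387.2/1.044 = 2286.59; growth vs 1989 (2246.81) = 1.77%.
1991: real = 2603.3/1.121 = 2322.30; growth vs 1990 (2286.59) = 1.56%.
1992: real = 2876.4/1.128 = 2550.00; growth vs 1991 (2322.30) = 9.80%.
1993: real = 2850.4/1.147 = 2485.09; growth vs 1992 (2550.00) = -2.55%.
1994: real = 3218.0/1.173 = 2743.39; growth vs 1993 (2485.09) = 10.39%.

1994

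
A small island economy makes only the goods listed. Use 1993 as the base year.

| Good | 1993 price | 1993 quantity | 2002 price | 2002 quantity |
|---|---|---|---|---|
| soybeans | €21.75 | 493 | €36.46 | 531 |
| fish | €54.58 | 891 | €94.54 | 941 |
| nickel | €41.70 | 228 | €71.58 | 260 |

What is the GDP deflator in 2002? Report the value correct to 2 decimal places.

Nominal GDP 2002 = 36.46·531 + 94.54·941 + 71.58·260 = 126933.20.
Real GDP 2002 (at 1993 prices) = 21.75·531 + 54.58·941 + 41.70·260 = 73751.03.
Deflator = Nominal/Real × 100 = 126933.20/73751.03 × 100 = 172.110.

172.11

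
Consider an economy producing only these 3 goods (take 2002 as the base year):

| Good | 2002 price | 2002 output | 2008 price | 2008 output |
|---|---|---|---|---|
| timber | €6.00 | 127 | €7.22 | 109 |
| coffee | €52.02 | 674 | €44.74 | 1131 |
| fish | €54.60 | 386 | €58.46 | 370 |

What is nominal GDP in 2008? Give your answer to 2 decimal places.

€73018.12

Nominal GDP 2008 = Σ (p_2008 × q_2008) = 7.22·109 + 44.74·1131 + 58.46·370 = 73018.12.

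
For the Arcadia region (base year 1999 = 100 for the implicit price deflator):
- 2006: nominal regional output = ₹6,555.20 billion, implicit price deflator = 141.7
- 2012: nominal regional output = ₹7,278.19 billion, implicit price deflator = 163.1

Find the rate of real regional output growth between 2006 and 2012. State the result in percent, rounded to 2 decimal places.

-3.54%

Real regional output 2006 = 6555.20 / 1.417 = 4626.11.
Real regional output 2012 = 7278.19 / 1.631 = 4462.41.
Real growth = 4462.41 / 4626.11 − 1 = -0.0354.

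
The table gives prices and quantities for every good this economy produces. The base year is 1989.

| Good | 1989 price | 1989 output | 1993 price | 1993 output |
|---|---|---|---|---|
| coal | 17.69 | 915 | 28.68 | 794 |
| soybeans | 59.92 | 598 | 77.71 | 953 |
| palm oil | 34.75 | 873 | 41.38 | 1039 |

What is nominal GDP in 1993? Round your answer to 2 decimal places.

Nominal GDP 1993 = Σ (p_1993 × q_1993) = 28.68·794 + 77.71·953 + 41.38·1039 = 139823.37.

139823.37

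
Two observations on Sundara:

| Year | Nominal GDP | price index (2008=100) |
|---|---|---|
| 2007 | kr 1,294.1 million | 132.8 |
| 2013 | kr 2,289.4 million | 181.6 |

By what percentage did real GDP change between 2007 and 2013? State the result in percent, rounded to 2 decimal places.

29.37%

Real GDP 2007 = 1294.1 / 1.328 = 974.47.
Real GDP 2013 = 2289.4 / 1.816 = 1260.68.
Real growth = 1260.68 / 974.47 − 1 = 0.2937.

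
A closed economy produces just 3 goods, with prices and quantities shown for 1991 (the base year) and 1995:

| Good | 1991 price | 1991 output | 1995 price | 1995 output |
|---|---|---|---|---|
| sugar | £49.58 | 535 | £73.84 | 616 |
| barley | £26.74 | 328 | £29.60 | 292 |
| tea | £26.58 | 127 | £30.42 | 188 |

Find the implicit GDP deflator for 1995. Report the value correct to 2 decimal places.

138.07

Nominal GDP 1995 = 73.84·616 + 29.60·292 + 30.42·188 = 59847.60.
Real GDP 1995 (at 1991 prices) = 49.58·616 + 26.74·292 + 26.58·188 = 43346.40.
Deflator = Nominal/Real × 100 = 59847.60/43346.40 × 100 = 138.068.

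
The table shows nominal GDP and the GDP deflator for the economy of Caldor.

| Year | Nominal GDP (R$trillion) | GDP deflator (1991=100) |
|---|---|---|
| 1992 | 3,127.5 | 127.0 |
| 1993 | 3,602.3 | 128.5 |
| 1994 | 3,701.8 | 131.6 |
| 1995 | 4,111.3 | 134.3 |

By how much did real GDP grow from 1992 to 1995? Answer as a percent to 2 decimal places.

24.31%

Real GDP 1992 = 3127.5/1.270 = 2462.60.
Real GDP 1995 = 4111.3/1.343 = 3061.28.
Change = 3061.28/2462.60 − 1 = 0.2431.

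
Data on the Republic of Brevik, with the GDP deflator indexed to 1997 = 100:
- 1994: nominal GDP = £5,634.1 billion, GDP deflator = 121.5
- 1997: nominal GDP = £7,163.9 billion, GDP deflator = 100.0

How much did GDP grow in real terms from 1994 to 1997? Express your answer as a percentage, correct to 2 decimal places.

Real GDP 1994 = 5634.1 / 1.215 = 4637.12.
Real GDP 1997 = 7163.9 / 1.000 = 7163.90.
Real growth = 7163.90 / 4637.12 − 1 = 0.5449.

54.49%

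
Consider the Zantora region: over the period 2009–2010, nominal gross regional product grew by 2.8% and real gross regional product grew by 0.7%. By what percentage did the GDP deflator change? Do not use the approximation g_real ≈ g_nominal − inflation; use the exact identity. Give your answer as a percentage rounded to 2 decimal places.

2.09%

(1 + g_nom) = (1 + g_real)(1 + π), so π = 1.0280 / 1.0070 − 1 = 0.02085.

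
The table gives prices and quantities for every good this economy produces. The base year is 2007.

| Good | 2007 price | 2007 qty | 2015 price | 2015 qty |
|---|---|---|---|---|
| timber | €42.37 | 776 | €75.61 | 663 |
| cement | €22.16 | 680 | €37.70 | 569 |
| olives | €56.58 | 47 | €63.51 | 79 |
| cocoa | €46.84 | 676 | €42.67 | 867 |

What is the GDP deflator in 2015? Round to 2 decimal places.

Nominal GDP 2015 = 75.61·663 + 37.70·569 + 63.51·79 + 42.67·867 = 113592.91.
Real GDP 2015 (at 2007 prices) = 42.37·663 + 22.16·569 + 56.58·79 + 46.84·867 = 85780.45.
Deflator = Nominal/Real × 100 = 113592.91/85780.45 × 100 = 132.423.

132.42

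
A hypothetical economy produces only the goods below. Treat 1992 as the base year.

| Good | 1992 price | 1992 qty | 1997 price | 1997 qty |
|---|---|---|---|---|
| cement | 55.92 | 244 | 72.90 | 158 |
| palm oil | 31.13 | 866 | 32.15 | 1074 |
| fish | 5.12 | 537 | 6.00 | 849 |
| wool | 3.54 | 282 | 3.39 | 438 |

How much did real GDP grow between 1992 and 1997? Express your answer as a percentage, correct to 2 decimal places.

Real GDP 1992 = Nominal GDP 1992 = 55.92·244 + 31.13·866 + 5.12·537 + 3.54·282 = 44350.78.
Real GDP 1997 (at 1992 prices) = 55.92·158 + 31.13·1074 + 5.12·849 + 3.54·438 = 48166.38.
Real growth = 48166.38/44350.78 − 1 = 0.0860.

8.60%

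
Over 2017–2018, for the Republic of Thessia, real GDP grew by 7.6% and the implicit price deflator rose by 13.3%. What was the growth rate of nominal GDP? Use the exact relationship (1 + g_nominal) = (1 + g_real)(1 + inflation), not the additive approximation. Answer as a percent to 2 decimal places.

(1 + g_nom) = (1 + g_real)(1 + π) = 1.0760 × 1.1330 = 1.21911.

21.91%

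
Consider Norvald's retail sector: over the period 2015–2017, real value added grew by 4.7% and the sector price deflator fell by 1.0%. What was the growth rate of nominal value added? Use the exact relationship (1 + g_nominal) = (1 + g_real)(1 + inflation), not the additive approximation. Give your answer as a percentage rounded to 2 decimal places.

3.65%

(1 + g_nom) = (1 + g_real)(1 + π) = 1.0470 × 0.9900 = 1.03653.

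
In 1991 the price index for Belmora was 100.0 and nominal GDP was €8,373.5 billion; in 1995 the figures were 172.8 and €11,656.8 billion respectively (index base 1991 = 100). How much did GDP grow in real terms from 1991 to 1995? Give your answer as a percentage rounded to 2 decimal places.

-19.44%

Real GDP 1991 = 8373.5 / 1.000 = 8373.50.
Real GDP 1995 = 11656.8 / 1.728 = 6745.83.
Real growth = 6745.83 / 8373.50 − 1 = -0.1944.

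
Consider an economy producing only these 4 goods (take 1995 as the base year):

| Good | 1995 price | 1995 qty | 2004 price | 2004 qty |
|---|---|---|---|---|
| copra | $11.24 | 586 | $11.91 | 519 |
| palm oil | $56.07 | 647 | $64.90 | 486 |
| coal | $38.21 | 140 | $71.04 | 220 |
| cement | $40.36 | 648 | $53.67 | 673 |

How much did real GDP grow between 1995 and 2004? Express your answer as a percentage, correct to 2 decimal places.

Real GDP 1995 = Nominal GDP 1995 = 11.24·586 + 56.07·647 + 38.21·140 + 40.36·648 = 74366.61.
Real GDP 2004 (at 1995 prices) = 11.24·519 + 56.07·486 + 38.21·220 + 40.36·673 = 68652.06.
Real growth = 68652.06/74366.61 − 1 = -0.0768.

-7.68%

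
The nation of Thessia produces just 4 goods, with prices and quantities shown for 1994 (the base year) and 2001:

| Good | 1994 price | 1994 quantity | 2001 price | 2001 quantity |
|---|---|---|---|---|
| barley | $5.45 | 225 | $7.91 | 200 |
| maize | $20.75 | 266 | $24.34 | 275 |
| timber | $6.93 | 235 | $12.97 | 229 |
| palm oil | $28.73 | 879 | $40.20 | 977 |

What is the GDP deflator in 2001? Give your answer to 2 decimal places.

138.59

Nominal GDP 2001 = 7.91·200 + 24.34·275 + 12.97·229 + 40.20·977 = 50521.03.
Real GDP 2001 (at 1994 prices) = 5.45·200 + 20.75·275 + 6.93·229 + 28.73·977 = 36452.43.
Deflator = Nominal/Real × 100 = 50521.03/36452.43 × 100 = 138.594.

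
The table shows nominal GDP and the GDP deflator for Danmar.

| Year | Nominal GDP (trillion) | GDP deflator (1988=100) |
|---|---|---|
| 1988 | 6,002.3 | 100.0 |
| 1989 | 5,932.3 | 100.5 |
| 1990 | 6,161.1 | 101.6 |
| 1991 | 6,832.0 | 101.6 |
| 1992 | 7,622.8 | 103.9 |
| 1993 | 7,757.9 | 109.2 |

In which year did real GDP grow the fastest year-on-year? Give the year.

1989: real = 5932.3/1.005 = 5902.79; growth vs 1988 (6002.30) = -1.66%.
1990: real = 6161.1/1.016 = 6064.07; growth vs 1989 (5902.79) = 2.73%.
1991: real = 6832.0/1.016 = 6724.41; growth vs 1990 (6064.07) = 10.89%.
1992: real = 7622.8/1.039 = 7336.67; growth vs 1991 (6724.41) = 9.11%.
1993: real = 7757.9/1.092 = 7104.30; growth vs 1992 (7336.67) = -3.17%.

1991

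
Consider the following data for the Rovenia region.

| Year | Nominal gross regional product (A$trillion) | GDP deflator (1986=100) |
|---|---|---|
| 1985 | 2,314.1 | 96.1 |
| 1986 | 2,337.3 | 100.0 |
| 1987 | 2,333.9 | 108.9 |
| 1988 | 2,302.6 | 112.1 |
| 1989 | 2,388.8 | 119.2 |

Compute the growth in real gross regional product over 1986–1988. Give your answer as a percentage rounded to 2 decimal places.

Real gross regional product 1986 = 2337.3/1.000 = 2337.30.
Real gross regional product 1988 = 2302.6/1.121 = 2054.06.
Change = 2054.06/2337.30 − 1 = -0.1212.

-12.12%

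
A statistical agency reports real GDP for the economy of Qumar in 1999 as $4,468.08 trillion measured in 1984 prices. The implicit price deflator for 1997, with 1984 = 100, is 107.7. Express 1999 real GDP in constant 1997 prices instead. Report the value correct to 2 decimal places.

$4,812.12 trillion

Real GDP in 1997 prices = Real GDP in 1984 prices × (P_1997/P_1984) = 4468.08 × 1.077 = 4812.12.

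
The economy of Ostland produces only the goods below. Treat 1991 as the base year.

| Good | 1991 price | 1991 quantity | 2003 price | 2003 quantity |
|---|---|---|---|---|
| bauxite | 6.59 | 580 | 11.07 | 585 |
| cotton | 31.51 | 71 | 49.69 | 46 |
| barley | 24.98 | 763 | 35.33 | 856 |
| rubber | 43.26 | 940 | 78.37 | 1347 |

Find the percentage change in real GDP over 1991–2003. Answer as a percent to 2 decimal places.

29.15%

Real GDP 1991 = Nominal GDP 1991 = 6.59·580 + 31.51·71 + 24.98·763 + 43.26·940 = 65783.55.
Real GDP 2003 (at 1991 prices) = 6.59·585 + 31.51·46 + 24.98·856 + 43.26·1347 = 84958.71.
Real growth = 84958.71/65783.55 − 1 = 0.2915.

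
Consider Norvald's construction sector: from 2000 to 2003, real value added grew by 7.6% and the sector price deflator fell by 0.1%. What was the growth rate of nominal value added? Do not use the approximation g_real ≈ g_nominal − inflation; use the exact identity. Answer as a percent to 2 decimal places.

(1 + g_nom) = (1 + g_real)(1 + π) = 1.0760 × 0.9990 = 1.07492.

7.49%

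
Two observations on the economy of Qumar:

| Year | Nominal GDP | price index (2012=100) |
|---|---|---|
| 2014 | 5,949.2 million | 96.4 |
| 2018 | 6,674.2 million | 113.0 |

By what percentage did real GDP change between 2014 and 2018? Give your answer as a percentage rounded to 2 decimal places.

Deflate each year: 2014 → 5949.2/0.964 = 6171.37; 2018 → 6674.2/1.130 = 5906.37.
So real GDP changed by 5906.37/6171.37 − 1 = -0.0429, i.e. -4.29%.

-4.29%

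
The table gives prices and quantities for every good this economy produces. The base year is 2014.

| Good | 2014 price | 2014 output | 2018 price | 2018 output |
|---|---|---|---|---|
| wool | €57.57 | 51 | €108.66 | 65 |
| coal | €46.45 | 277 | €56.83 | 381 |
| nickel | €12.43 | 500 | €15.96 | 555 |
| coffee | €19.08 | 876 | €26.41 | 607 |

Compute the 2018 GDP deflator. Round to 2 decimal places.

Nominal GDP 2018 = 108.66·65 + 56.83·381 + 15.96·555 + 26.41·607 = 53603.80.
Real GDP 2018 (at 2014 prices) = 57.57·65 + 46.45·381 + 12.43·555 + 19.08·607 = 39919.71.
Deflator = Nominal/Real × 100 = 53603.80/39919.71 × 100 = 134.279.

134.28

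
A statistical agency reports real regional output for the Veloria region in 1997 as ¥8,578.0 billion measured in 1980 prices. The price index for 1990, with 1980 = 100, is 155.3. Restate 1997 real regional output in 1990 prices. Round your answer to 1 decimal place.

¥13,321.6 billion

Real regional output in 1990 prices = Real regional output in 1980 prices × (P_1990/P_1980) = 8578.0 × 1.553 = 13321.63.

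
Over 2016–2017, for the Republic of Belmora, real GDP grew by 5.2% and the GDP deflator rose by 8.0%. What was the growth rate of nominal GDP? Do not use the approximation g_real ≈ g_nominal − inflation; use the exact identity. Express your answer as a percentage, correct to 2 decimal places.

(1 + g_nom) = (1 + g_real)(1 + π) = 1.0520 × 1.0800 = 1.13616.

13.62%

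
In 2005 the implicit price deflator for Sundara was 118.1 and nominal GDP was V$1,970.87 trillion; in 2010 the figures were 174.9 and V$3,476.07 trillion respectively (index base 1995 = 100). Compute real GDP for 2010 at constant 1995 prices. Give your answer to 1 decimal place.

Real GDP = Nominal / (implicit price deflator/100) = 3476.07 / 1.749 = 1987.46.

V$1,987.5 trillion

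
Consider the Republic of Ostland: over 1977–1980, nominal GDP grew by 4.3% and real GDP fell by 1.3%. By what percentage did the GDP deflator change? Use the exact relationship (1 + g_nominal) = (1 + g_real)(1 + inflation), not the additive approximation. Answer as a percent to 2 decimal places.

(1 + g_nom) = (1 + g_real)(1 + π), so π = 1.0430 / 0.9870 − 1 = 0.05674.

5.67%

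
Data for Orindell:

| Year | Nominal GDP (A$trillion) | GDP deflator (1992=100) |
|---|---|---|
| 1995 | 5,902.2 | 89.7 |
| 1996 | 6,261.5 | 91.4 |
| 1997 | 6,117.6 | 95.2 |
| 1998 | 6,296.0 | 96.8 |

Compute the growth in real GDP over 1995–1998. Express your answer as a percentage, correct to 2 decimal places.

Real GDP 1995 = 5902.2/0.897 = 6579.93.
Real GDP 1998 = 6296.0/0.968 = 6504.13.
Change = 6504.13/6579.93 − 1 = -0.0115.

-1.15%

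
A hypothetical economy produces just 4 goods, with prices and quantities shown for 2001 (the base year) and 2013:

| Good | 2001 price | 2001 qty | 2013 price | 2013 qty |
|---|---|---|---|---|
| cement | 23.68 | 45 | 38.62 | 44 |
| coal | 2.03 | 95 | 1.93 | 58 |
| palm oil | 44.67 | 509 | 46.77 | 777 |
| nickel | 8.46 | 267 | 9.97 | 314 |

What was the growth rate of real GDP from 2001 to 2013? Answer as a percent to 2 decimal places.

46.74%

Real GDP 2001 = Nominal GDP 2001 = 23.68·45 + 2.03·95 + 44.67·509 + 8.46·267 = 26254.30.
Real GDP 2013 (at 2001 prices) = 23.68·44 + 2.03·58 + 44.67·777 + 8.46·314 = 38524.69.
Real growth = 38524.69/26254.30 − 1 = 0.4674.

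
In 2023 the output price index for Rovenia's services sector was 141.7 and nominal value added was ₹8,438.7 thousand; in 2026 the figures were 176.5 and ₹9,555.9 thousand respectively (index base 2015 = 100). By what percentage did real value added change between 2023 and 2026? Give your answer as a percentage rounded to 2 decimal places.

-9.09%

Real value added 2023 = 8438.7 / 1.417 = 5955.33.
Real value added 2026 = 9555.9 / 1.765 = 5414.11.
Real growth = 5414.11 / 5955.33 − 1 = -0.0909.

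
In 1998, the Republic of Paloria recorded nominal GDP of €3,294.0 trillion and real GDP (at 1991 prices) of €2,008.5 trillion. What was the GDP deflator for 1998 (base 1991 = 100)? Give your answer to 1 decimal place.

164.0

GDP deflator = (Nominal / Real) × 100 = 3294.0 / 2008.5 × 100 = 164.00.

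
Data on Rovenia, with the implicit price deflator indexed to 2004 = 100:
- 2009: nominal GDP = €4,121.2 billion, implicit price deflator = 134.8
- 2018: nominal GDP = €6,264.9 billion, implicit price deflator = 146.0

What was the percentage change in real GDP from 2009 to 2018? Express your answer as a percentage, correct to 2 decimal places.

40.35%

Real GDP 2009 = 4121.2 / 1.348 = 3057.27.
Real GDP 2018 = 6264.9 / 1.460 = 4291.03.
Real growth = 4291.03 / 3057.27 − 1 = 0.4035.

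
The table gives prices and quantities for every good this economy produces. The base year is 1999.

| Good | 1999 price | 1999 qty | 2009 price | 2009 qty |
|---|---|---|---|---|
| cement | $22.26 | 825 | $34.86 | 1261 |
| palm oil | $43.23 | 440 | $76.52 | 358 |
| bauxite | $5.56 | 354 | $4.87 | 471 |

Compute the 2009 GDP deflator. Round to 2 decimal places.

159.53

Nominal GDP 2009 = 34.86·1261 + 76.52·358 + 4.87·471 = 73646.39.
Real GDP 2009 (at 1999 prices) = 22.26·1261 + 43.23·358 + 5.56·471 = 46164.96.
Deflator = Nominal/Real × 100 = 73646.39/46164.96 × 100 = 159.529.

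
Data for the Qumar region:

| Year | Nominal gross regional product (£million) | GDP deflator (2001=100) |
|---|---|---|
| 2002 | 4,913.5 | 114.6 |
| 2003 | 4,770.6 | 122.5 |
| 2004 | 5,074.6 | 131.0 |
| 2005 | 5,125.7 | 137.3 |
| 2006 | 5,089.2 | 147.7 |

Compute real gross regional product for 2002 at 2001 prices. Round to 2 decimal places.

£4,287.52 million

Real gross regional product 2002 = 4913.5 / 1.146 = 4287.52.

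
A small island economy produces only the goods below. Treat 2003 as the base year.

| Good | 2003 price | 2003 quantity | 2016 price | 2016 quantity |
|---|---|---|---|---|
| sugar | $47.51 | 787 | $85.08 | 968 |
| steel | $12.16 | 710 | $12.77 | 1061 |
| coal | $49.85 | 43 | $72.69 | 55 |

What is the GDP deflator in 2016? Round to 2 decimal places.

162.10

Nominal GDP 2016 = 85.08·968 + 12.77·1061 + 72.69·55 = 99904.36.
Real GDP 2016 (at 2003 prices) = 47.51·968 + 12.16·1061 + 49.85·55 = 61633.19.
Deflator = Nominal/Real × 100 = 99904.36/61633.19 × 100 = 162.095.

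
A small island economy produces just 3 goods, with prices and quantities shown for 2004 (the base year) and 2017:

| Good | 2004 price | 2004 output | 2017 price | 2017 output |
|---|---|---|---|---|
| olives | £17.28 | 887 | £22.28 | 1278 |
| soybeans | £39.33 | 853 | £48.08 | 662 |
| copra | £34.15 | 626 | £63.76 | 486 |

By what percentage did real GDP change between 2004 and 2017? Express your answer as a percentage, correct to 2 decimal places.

-7.88%

Real GDP 2004 = Nominal GDP 2004 = 17.28·887 + 39.33·853 + 34.15·626 = 70253.75.
Real GDP 2017 (at 2004 prices) = 17.28·1278 + 39.33·662 + 34.15·486 = 64717.20.
Real growth = 64717.20/70253.75 − 1 = -0.0788.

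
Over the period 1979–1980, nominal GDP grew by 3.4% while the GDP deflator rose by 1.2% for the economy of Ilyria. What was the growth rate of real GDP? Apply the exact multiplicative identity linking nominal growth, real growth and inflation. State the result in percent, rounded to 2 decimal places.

2.17%

(1 + g_nom) = (1 + g_real)(1 + π), so g_real = 1.0340 / 1.0120 − 1 = 0.02174.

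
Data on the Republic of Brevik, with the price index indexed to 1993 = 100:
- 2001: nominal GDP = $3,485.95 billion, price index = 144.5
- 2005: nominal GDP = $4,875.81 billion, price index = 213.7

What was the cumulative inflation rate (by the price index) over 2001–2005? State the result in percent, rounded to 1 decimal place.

47.9%

Price-level change = 213.7 / 144.5 − 1 = 0.4789.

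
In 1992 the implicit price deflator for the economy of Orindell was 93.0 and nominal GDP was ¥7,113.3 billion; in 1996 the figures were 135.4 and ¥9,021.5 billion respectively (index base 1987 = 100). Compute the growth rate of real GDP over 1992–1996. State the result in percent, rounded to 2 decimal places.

-12.89%

Real GDP 1992 = 7113.3 / 0.930 = 7648.71.
Real GDP 1996 = 9021.5 / 1.354 = 6662.85.
Real growth = 6662.85 / 7648.71 − 1 = -0.1289.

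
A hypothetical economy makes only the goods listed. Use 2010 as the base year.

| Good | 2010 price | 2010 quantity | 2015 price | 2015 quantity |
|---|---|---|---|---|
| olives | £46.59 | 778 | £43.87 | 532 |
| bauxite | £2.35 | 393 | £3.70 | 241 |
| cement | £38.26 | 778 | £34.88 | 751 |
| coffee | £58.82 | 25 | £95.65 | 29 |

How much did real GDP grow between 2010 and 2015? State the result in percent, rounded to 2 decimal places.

Real GDP 2010 = Nominal GDP 2010 = 46.59·778 + 2.35·393 + 38.26·778 + 58.82·25 = 68407.35.
Real GDP 2015 (at 2010 prices) = 46.59·532 + 2.35·241 + 38.26·751 + 58.82·29 = 55791.27.
Real growth = 55791.27/68407.35 − 1 = -0.1844.

-18.44%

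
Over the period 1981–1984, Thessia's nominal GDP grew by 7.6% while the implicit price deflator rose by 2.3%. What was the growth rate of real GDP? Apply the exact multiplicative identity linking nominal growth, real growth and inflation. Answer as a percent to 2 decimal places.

5.18%

(1 + g_nom) = (1 + g_real)(1 + π), so g_real = 1.0760 / 1.0230 − 1 = 0.05181.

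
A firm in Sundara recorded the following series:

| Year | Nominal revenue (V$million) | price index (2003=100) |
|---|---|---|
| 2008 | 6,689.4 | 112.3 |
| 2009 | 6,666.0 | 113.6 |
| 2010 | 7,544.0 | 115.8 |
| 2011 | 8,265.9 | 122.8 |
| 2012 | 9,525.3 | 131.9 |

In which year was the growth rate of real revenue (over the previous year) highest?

2009: real = 6666.0/1.136 = 5867.96; growth vs 2008 (5956.72) = -1.49%.
2010: real = 7544.0/1.158 = 6514.68; growth vs 2009 (5867.96) = 11.02%.
2011: real = 8265.9/1.228 = 6731.19; growth vs 2010 (6514.68) = 3.32%.
2012: real = 9525.3/1.319 = 7221.61; growth vs 2011 (6731.19) = 7.29%.

2010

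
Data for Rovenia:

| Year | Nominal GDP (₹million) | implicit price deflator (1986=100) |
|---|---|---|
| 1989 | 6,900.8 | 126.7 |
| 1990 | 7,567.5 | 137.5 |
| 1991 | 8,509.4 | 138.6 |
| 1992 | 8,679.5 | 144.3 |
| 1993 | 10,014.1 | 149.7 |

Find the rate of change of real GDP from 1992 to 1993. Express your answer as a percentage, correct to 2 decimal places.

11.21%

Real GDP 1992 = 8679.5/1.443 = 6014.90.
Real GDP 1993 = 10014.1/1.497 = 6689.45.
Change = 6689.45/6014.90 − 1 = 0.1121.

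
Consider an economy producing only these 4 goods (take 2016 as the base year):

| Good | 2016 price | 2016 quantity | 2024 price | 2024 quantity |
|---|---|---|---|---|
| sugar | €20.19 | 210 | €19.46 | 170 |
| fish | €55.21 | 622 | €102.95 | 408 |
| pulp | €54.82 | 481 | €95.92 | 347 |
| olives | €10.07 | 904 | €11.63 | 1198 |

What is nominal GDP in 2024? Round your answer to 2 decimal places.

€92528.78

Nominal GDP 2024 = Σ (p_2024 × q_2024) = 19.46·170 + 102.95·408 + 95.92·347 + 11.63·1198 = 92528.78.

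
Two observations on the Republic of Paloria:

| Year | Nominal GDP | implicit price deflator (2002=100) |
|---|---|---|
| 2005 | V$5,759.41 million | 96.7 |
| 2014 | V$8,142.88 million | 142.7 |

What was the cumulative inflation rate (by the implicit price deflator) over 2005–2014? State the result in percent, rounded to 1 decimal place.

Price-level change = 142.7 / 96.7 − 1 = 0.4757.

47.6%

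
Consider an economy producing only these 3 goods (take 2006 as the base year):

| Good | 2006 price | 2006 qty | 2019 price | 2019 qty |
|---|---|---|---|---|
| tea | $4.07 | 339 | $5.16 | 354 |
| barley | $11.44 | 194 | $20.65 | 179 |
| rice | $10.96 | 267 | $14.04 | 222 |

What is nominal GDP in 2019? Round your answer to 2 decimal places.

Nominal GDP 2019 = Σ (p_2019 × q_2019) = 5.16·354 + 20.65·179 + 14.04·222 = 8639.87.

$8639.87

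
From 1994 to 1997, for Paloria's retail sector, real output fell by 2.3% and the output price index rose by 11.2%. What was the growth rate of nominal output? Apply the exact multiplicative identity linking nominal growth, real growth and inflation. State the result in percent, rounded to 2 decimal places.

8.64%

(1 + g_nom) = (1 + g_real)(1 + π) = 0.9770 × 1.1120 = 1.08642.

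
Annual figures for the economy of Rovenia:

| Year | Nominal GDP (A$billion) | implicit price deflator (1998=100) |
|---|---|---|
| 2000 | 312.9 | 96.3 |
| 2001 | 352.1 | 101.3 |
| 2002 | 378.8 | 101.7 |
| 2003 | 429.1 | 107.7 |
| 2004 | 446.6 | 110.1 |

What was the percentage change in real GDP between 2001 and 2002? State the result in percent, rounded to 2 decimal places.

7.16%

Real GDP 2001 = 352.1/1.013 = 347.58.
Real GDP 2002 = 378.8/1.017 = 372.47.
Change = 372.47/347.58 − 1 = 0.0716.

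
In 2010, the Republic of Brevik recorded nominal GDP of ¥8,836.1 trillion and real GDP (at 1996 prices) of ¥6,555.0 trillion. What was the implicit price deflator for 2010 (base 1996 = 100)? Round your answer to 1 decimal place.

implicit price deflator = (Nominal / Real) × 100 = 8836.1 / 6555.0 × 100 = 134.80.

134.8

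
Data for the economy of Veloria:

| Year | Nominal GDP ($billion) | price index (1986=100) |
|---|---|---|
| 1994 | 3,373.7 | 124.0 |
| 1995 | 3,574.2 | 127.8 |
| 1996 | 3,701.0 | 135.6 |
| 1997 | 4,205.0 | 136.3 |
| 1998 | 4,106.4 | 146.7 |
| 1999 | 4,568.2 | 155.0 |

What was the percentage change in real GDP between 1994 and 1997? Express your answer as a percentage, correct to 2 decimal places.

13.39%

Real GDP 1994 = 3373.7/1.240 = 2720.73.
Real GDP 1997 = 4205.0/1.363 = 3085.11.
Change = 3085.11/2720.73 − 1 = 0.1339.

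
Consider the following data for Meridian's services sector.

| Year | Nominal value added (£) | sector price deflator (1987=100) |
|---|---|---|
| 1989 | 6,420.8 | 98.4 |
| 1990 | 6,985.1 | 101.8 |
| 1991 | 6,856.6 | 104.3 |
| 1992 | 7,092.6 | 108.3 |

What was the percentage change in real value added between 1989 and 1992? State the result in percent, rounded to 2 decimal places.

0.37%

Real value added 1989 = 6420.8/0.984 = 6525.20.
Real value added 1992 = 7092.6/1.083 = 6549.03.
Change = 6549.03/6525.20 − 1 = 0.0037.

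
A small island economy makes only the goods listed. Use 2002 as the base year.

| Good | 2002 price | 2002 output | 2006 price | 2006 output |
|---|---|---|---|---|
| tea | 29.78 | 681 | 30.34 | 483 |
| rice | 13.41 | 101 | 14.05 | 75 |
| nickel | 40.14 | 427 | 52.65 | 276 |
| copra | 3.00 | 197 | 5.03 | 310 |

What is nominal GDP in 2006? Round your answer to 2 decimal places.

31798.67

Nominal GDP 2006 = Σ (p_2006 × q_2006) = 30.34·483 + 14.05·75 + 52.65·276 + 5.03·310 = 31798.67.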